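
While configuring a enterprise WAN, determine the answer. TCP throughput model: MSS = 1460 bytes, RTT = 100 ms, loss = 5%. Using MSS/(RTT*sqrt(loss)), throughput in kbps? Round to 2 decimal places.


Given: MSS = 1460 bytes, RTT = 100 ms, loss = 5%
RTT in seconds = 100 / 1000 = 0.1
Loss rate = 5% = 0.05
sqrt(loss) = sqrt(0.05) = 0.223606797750
Throughput (bytes/s) = 1460 / (0.1 * 0.223606797750) = 65293.1849
Throughput (kbps) = 65293.1849 * 8 / 1000 = 522.345480 -> 522.35 kbps (2 dp)

522.35


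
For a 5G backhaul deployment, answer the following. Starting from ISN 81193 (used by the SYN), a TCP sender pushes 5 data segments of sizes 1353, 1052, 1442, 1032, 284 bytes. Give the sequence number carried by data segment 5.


The SYN occupies sequence number ISN = 81193, so the first data byte is ISN + 1 = 81194.
SEQ of data segment i = (ISN + 1) + sum of payload sizes of segments 1..i-1.
Segment 1: SEQ = 81194, payload = 1353 bytes
Segment 2: SEQ = 82547, payload = 1052 bytes
Segment 3: SEQ = 83599, payload = 1442 bytes
Segment 4: SEQ = 85041, payload = 1032 bytes
Segment 5: SEQ = 86073, payload = 284 bytes
SEQ of segment 5 = 81194 + 1353 + 1052 + 1442 + 1032 = 86073

86073


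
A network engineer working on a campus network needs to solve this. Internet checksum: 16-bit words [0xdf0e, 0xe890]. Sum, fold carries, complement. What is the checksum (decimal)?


Given words: [0xdf0e, 0xe890]
Step 1: Sum all words
Raw sum = 57102 + 59536 = 116638
Step 2: Fold carry: (51102 + 1) = 51103
One's complement = ~51103 & 0xFFFF = 14432

14432


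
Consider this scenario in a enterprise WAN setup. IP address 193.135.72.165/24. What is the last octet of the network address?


Given: IP = 193.135.72.165, prefix = /24
Subnet mask = 255.255.255.0
Last octet of IP: 165
Last octet of mask: 0
Network last octet = 165 AND 0 = 0

0


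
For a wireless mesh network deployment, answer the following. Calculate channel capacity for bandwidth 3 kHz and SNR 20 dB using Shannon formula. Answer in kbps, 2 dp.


Given: B = 3 kHz, SNR = 20 dB
SNR linear = 10^(20/10) = 100
1 + SNR = 101
log2(101) = 6.6582114828
C = 3 * 1000 * 6.6582114828 = 19974.6344 bps
C = 19.974634 kbps -> 19.97 kbps (2 dp)

19.97


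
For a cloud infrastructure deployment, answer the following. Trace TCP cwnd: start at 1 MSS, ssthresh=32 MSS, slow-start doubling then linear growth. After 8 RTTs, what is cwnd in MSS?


RTT 0: cwnd = 1 MSS (initial)
RTT 1: cwnd = 2 MSS (slow start, doubled)
RTT 2: cwnd = 4 MSS (slow start, doubled)
RTT 3: cwnd = 8 MSS (slow start, doubled)
RTT 4: cwnd = 16 MSS (slow start, doubled)
RTT 5: cwnd = 32 MSS (slow start, doubled)
RTT 6: cwnd = 33 MSS (congestion avoidance, +1)
RTT 7: cwnd = 34 MSS (congestion avoidance, +1)
RTT 8: cwnd = 35 MSS (congestion avoidance, +1)

35


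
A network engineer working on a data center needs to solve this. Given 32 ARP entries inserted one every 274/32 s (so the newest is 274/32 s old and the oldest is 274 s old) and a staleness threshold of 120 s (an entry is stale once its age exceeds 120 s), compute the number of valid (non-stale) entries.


Ages are k * 274/32 s for k = 1..32 (spacing = 8.5625 s).
Entry k is valid iff k * 274/32 <= 120 iff k <= 32 * 120 / 274 = 14.0146
n_valid = floor(14.0146) = 14
(n_stale = 32 - 14 = 18)

14


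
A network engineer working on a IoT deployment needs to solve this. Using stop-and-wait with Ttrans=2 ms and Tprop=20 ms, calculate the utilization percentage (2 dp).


Given: Ttrans = 2 ms, Tprop = 20 ms
RTT = 2 * Tprop = 2 * 20 = 40 ms
U = Ttrans / (Ttrans + RTT)
U = 2 / (2 + 40)
U = 2 / 42 = 0.047619
U% = 4.76%

4.76


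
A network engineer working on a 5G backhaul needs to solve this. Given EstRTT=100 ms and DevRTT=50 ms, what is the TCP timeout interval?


Given: EstRTT = 100 ms, DevRTT = 50 ms
Timeout = EstRTT + 4 * DevRTT
4 * DevRTT = 4 * 50 = 200
Timeout = 100 + 200 = 300 ms

300


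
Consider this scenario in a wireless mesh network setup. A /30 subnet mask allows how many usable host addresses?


Given: subnet mask /30
Host bits = 32 - 30 = 2
Total addresses = 2^2 = 4
Usable hosts = 4 - 2 (network + broadcast) = 2

2


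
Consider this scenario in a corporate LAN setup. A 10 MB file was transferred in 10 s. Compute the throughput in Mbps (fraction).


Given: file = 10 MB, time = 10 s
File in Mb = 10 * 8 = 80 Mb
Throughput = 80 / 10 Mbps
Throughput = 8 Mbps

8


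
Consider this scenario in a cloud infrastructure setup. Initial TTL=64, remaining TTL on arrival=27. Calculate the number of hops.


Given: initial TTL = 64, received TTL = 27
Hops = initial TTL - received TTL
Hops = 64 - 27 = 37

37


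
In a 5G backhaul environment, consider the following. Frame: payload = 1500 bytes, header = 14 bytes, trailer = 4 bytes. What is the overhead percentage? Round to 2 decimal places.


Given: payload = 1500 B, header = 14 B, trailer = 4 B
Overhead bytes = header + trailer = 14 + 4 = 18
Total frame = payload + overhead = 1500 + 18 = 1518
Overhead % = 18 / 1518 * 100 = 1.1858% -> 1.19% (2 dp)

1.19


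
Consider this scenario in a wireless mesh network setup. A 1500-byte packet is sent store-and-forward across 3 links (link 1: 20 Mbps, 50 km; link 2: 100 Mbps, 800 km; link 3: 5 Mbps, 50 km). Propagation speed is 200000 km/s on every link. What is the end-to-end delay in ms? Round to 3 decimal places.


Packet = 1500 bytes = 12000 bits. Store-and-forward: sum (t_trans + t_prop) per link.
Link 1: t_trans = 12000/(20*10^6) s = 0.6000 ms; t_prop = 50/200000 s = 0.2500 ms; subtotal = 0.8500 ms
Link 2: t_trans = 12000/(100*10^6) s = 0.1200 ms; t_prop = 800/200000 s = 4.0000 ms; subtotal = 4.1200 ms
Link 3: t_trans = 12000/(5*10^6) s = 2.4000 ms; t_prop = 50/200000 s = 0.2500 ms; subtotal = 2.6500 ms
End-to-end = 0.8500 + 4.1200 + 2.6500 = 7.6200 ms -> 7.620 ms (3 dp)

7.620


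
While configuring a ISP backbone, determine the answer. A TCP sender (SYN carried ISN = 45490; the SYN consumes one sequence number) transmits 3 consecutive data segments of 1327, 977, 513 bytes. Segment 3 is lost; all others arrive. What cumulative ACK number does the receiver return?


SYN uses sequence number 45490; first data byte = ISN + 1 = 45491.
Segment 1: SEQ = 45491, len = 1327 B, covers [45491, 46817]
Segment 2: SEQ = 46818, len = 977 B, covers [46818, 47794]
Segment 3: SEQ = 47795, len = 513 B, covers [47795, 48307] [LOST]
In-order data received: bytes [45491, 47794] (segments 1..2).
Segment 3 missing -> gap begins at byte 47795.
Cumulative ACK = next expected in-order byte = 45491 + 1327 + 977 = 47795

47795


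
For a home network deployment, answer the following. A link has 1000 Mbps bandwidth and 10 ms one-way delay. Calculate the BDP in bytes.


Given: bandwidth = 1000 Mbps, delay = 10 ms
BDP in bits = 1000 * 10^6 * 10 / 1000
BDP in bits = 10000000
BDP in bytes = 10000000 / 8 = 1250000

1250000


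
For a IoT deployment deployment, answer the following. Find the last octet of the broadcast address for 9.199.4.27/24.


Given: IP = 9.199.4.27, prefix = /24
Host bits = 32 - 24 = 8
Network last octet = 27 AND mask = 0
Host part size = 2^8 - 1 = 255
Broadcast last octet = 0 OR 255 = 255

255


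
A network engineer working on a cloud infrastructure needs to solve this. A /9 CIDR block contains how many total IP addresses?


Given: CIDR prefix /9
Host bits = 32 - 9 = 23
Total addresses = 2^23 = 8388608

8388608


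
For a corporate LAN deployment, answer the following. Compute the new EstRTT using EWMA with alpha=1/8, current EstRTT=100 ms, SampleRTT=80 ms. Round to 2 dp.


Given: EstRTT = 100 ms, SampleRTT = 80 ms, alpha = 1/8
New EstRTT = (1 - alpha) * EstRTT + alpha * SampleRTT
(7/8) * 100 = 87.5
(1/8) * 80 = 10
New EstRTT = 87.5 + 10 = 97.5 ms -> 97.50 ms (2 dp)

97.50


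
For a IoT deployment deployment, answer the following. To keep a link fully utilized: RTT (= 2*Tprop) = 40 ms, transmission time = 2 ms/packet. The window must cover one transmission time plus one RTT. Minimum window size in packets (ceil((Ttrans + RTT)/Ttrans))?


Given: Ttrans = 2 ms, RTT = 40 ms (= 2 * Tprop, Tprop = 20 ms)
Time until first ACK returns = Ttrans + RTT = 2 + 40 = 42 ms
Need W * Ttrans >= Ttrans + RTT  ->  W >= (Ttrans + RTT) / Ttrans
(Ttrans + RTT) / Ttrans = 42 / 2 = 21
W_min = ceil(21) = 21

21


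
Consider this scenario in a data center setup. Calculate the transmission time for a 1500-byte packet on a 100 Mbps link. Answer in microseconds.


Given: packet = 1500 bytes, bandwidth = 100 Mbps
Packet in bits = 1500 * 8 = 12000 bits
Bandwidth = 100 * 10^6 = 100000000 bps
Time = 12000 / 100000000 seconds
Time in us = 12000 * 10^6 / 100000000 = 120

120


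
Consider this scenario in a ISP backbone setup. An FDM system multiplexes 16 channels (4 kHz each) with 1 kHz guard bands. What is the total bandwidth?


Given: 16 channels, 4 kHz each, guard = 1 kHz
Channel bandwidth = 16 * 4 = 64 kHz
Guard bands = 15 gaps * 1 kHz = 15 kHz
Total = 64 + 15 = 79 kHz

79


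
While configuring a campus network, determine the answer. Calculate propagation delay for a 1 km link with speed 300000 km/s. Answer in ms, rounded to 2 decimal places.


Given: distance = 1 km, speed = 300000 km/s
Delay = distance / speed = 1 / 300000 seconds
Delay in ms = 1 * 1000 / 300000
Delay = 0.0033 ms
Rounded to 2 dp = 0.00 ms

0.00


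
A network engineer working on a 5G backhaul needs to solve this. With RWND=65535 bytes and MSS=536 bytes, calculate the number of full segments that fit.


Given: RWND = 65535 bytes, MSS = 536 bytes
Full segments = floor(RWND / MSS)
Full segments = floor(65535 / 536)
Full segments = floor(122.2668) = 122

122


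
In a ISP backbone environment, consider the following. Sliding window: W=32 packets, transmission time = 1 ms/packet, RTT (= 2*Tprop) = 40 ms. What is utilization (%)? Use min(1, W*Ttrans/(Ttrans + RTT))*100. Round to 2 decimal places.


Given: W = 32, Ttrans = 1 ms, RTT = 40 ms (= 2 * Tprop, Tprop = 20 ms)
Cycle time = Ttrans + RTT = 1 + 40 = 41 ms (first packet sent until its ACK returns)
W * Ttrans = 32 * 1 = 32 ms of sending per cycle
W * Ttrans / (Ttrans + RTT) = 32 / 41 = 0.780488
U = min(1, 0.780488) = 0.780488
U% = 78.05%

78.05


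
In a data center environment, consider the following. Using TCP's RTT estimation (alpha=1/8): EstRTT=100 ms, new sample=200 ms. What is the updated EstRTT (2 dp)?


Given: EstRTT = 100 ms, SampleRTT = 200 ms, alpha = 1/8
New EstRTT = (1 - alpha) * EstRTT + alpha * SampleRTT
(7/8) * 100 = 87.5
(1/8) * 200 = 25
New EstRTT = 87.5 + 25 = 112.5 ms -> 112.50 ms (2 dp)

112.50


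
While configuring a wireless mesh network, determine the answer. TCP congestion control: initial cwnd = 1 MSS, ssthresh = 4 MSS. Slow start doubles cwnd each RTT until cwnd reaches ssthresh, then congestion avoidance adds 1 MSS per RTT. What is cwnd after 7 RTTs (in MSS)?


RTT 0: cwnd = 1 MSS (initial)
RTT 1: cwnd = 2 MSS (slow start, doubled)
RTT 2: cwnd = 4 MSS (slow start, doubled)
RTT 3: cwnd = 5 MSS (congestion avoidance, +1)
RTT 4: cwnd = 6 MSS (congestion avoidance, +1)
RTT 5: cwnd = 7 MSS (congestion avoidance, +1)
RTT 6: cwnd = 8 MSS (congestion avoidance, +1)
RTT 7: cwnd = 9 MSS (congestion avoidance, +1)

9


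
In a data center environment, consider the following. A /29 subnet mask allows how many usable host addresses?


Given: subnet mask /29
Host bits = 32 - 29 = 3
Total addresses = 2^3 = 8
Usable hosts = 8 - 2 (network + broadcast) = 6

6


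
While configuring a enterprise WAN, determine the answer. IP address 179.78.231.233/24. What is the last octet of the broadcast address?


Given: IP = 179.78.231.233, prefix = /24
Host bits = 32 - 24 = 8
Network last octet = 233 AND mask = 0
Host part size = 2^8 - 1 = 255
Broadcast last octet = 0 OR 255 = 255

255


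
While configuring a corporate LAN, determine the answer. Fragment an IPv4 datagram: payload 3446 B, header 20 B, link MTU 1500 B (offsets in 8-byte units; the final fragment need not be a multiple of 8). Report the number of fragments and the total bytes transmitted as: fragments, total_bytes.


Max data per non-final fragment = floor((MTU - header)/8)*8 = floor((1500 - 20)/8)*8 = floor(1480/8)*8 = 1480 B
Final fragment needs no 8-byte alignment: it can carry up to MTU - header = 1480 B
Non-final fragments needed = ceil((payload - 1480) / 1480) = ceil(1966/1480) = ceil(1.3284) = 2
Number of fragments = 2 + 1 = 3
Fragment sizes (data): 2 * 1480 B + 486 B (last, 486 <= 1480 OK)
Total bytes sent = payload + n_frags * header = 3446 + 3*20 = 3446 + 60 = 3506 B

3, 3506


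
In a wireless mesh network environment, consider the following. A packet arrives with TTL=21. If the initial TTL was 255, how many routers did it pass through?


Given: initial TTL = 255, received TTL = 21
Hops = initial TTL - received TTL
Hops = 255 - 21 = 234

234


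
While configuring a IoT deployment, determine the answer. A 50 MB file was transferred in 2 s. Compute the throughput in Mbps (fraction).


Given: file = 50 MB, time = 2 s
File in Mb = 50 * 8 = 400 Mb
Throughput = 400 / 2 Mbps
Throughput = 200 Mbps

200


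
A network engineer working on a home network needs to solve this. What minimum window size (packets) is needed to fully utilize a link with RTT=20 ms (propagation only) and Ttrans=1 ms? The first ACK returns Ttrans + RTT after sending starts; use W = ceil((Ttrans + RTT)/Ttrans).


Given: Ttrans = 1 ms, RTT = 20 ms (= 2 * Tprop, Tprop = 10 ms)
Time until first ACK returns = Ttrans + RTT = 1 + 20 = 21 ms
Need W * Ttrans >= Ttrans + RTT  ->  W >= (Ttrans + RTT) / Ttrans
(Ttrans + RTT) / Ttrans = 21 / 1 = 21
W_min = ceil(21) = 21

21


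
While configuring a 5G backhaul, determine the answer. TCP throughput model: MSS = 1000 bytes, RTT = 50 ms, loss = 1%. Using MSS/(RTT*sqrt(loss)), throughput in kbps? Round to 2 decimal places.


Given: MSS = 1000 bytes, RTT = 50 ms, loss = 1%
RTT in seconds = 50 / 1000 = 0.05
Loss rate = 1% = 0.01
sqrt(loss) = sqrt(0.01) = 0.1
Throughput (bytes/s) = 1000 / (0.05 * 0.1) = 200000.0000
Throughput (kbps) = 200000.0000 * 8 / 1000 = 1600.000000 -> 1600.00 kbps (2 dp)

1600.00


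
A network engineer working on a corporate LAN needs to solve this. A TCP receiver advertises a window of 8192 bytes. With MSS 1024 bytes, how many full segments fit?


Given: RWND = 8192 bytes, MSS = 1024 bytes
Full segments = floor(RWND / MSS)
Full segments = floor(8192 / 1024)
Full segments = floor(8.0) = 8

8


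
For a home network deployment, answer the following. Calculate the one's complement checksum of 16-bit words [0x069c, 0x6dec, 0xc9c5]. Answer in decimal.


Given words: [0x069c, 0x6dec, 0xc9c5]
Step 1: Sum all words
Raw sum = 1692 + 28140 + 51653 = 81485
Step 2: Fold carry: (15949 + 1) = 15950
One's complement = ~15950 & 0xFFFF = 49585

49585


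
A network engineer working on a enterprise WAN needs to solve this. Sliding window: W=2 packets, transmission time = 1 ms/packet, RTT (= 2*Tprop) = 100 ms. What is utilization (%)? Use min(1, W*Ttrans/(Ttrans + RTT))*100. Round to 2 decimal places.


Given: W = 2, Ttrans = 1 ms, RTT = 100 ms (= 2 * Tprop, Tprop = 50 ms)
Cycle time = Ttrans + RTT = 1 + 100 = 101 ms (first packet sent until its ACK returns)
W * Ttrans = 2 * 1 = 2 ms of sending per cycle
W * Ttrans / (Ttrans + RTT) = 2 / 101 = 0.019802
U = min(1, 0.019802) = 0.019802
U% = 1.98%

1.98


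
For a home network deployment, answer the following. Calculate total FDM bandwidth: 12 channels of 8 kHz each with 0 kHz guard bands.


Given: 12 channels, 8 kHz each, guard = 0 kHz
Channel bandwidth = 12 * 8 = 96 kHz
Guard bands = 11 gaps * 0 kHz = 0 kHz
Total = 96 + 0 = 96 kHz

96


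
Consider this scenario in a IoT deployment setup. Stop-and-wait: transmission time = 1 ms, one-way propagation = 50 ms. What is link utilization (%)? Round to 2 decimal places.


Given: Ttrans = 1 ms, Tprop = 50 ms
RTT = 2 * Tprop = 2 * 50 = 100 ms
U = Ttrans / (Ttrans + RTT)
U = 1 / (1 + 100)
U = 1 / 101 = 0.009901
U% = 0.99%

0.99


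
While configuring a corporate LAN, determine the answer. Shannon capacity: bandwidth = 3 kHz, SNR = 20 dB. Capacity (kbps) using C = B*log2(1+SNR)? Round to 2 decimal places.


Given: B = 3 kHz, SNR = 20 dB
SNR linear = 10^(20/10) = 100
1 + SNR = 101
log2(101) = 6.6582114828
C = 3 * 1000 * 6.6582114828 = 19974.6344 bps
C = 19.974634 kbps -> 19.97 kbps (2 dp)

19.97


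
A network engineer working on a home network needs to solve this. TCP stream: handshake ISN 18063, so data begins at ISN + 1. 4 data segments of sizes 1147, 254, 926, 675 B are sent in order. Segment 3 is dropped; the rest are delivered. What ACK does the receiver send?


SYN uses sequence number 18063; first data byte = ISN + 1 = 18064.
Segment 1: SEQ = 18064, len = 1147 B, covers [18064, 19210]
Segment 2: SEQ = 19211, len = 254 B, covers [19211, 19464]
Segment 3: SEQ = 19465, len = 926 B, covers [19465, 20390] [LOST]
Segment 4: SEQ = 20391, len = 675 B, covers [20391, 21065]
In-order data received: bytes [18064, 19464] (segments 1..2).
Segment 3 missing -> gap begins at byte 19465; later segments buffered out of order.
Cumulative ACK = next expected in-order byte = 18064 + 1147 + 254 = 19465

19465


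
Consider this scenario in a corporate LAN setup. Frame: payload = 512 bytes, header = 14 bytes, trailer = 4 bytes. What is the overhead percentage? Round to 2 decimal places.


Given: payload = 512 B, header = 14 B, trailer = 4 B
Overhead bytes = header + trailer = 14 + 4 = 18
Total frame = payload + overhead = 512 + 18 = 530
Overhead % = 18 / 530 * 100 = 3.3962% -> 3.40% (2 dp)

3.40


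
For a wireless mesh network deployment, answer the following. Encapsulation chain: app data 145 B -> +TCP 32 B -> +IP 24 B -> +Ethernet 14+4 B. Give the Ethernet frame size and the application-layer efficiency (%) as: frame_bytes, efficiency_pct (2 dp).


TCP segment = 145 + 32 = 177 B
IP packet = 177 + 24 = 201 B
Ethernet frame = 201 + 14 + 4 = 219 B
Efficiency = app / frame = 145 / 219 = 0.662100 = 66.2100% -> 66.21% (2 dp)

219, 66.21


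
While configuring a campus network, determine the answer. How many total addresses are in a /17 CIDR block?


Given: CIDR prefix /17
Host bits = 32 - 17 = 15
Total addresses = 2^15 = 32768

32768


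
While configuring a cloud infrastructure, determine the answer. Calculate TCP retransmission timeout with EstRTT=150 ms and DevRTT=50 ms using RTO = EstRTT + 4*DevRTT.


Given: EstRTT = 150 ms, DevRTT = 50 ms
Timeout = EstRTT + 4 * DevRTT
4 * DevRTT = 4 * 50 = 200
Timeout = 150 + 200 = 350 ms

350


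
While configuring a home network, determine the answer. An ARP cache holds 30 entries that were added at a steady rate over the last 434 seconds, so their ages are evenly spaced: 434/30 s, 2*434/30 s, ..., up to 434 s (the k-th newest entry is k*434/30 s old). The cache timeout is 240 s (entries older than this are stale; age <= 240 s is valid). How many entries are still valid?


Ages are k * 434/30 s for k = 1..30 (spacing = 14.4667 s).
Entry k is valid iff k * 434/30 <= 240 iff k <= 30 * 240 / 434 = 16.5899
n_valid = floor(16.5899) = 16
(n_stale = 30 - 16 = 14)

16


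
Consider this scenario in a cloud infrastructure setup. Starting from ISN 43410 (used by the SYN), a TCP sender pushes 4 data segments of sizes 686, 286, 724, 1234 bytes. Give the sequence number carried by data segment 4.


The SYN occupies sequence number ISN = 43410, so the first data byte is ISN + 1 = 43411.
SEQ of data segment i = (ISN + 1) + sum of payload sizes of segments 1..i-1.
Segment 1: SEQ = 43411, payload = 686 bytes
Segment 2: SEQ = 44097, payload = 286 bytes
Segment 3: SEQ = 44383, payload = 724 bytes
Segment 4: SEQ = 45107, payload = 1234 bytes
SEQ of segment 4 = 43411 + 686 + 286 + 724 = 45107

45107


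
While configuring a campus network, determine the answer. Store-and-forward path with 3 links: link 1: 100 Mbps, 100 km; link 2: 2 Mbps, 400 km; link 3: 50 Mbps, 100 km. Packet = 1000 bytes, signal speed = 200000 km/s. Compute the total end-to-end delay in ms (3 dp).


Packet = 1000 bytes = 8000 bits. Store-and-forward: sum (t_trans + t_prop) per link.
Link 1: t_trans = 8000/(100*10^6) s = 0.0800 ms; t_prop = 100/200000 s = 0.5000 ms; subtotal = 0.5800 ms
Link 2: t_trans = 8000/(2*10^6) s = 4.0000 ms; t_prop = 400/200000 s = 2.0000 ms; subtotal = 6.0000 ms
Link 3: t_trans = 8000/(50*10^6) s = 0.1600 ms; t_prop = 100/200000 s = 0.5000 ms; subtotal = 0.6600 ms
End-to-end = 0.5800 + 6.0000 + 0.6600 = 7.2400 ms -> 7.240 ms (3 dp)

7.240


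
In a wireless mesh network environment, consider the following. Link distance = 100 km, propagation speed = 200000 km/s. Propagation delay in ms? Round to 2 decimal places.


Given: distance = 100 km, speed = 200000 km/s
Delay = distance / speed = 100 / 200000 seconds
Delay in ms = 100 * 1000 / 200000
Delay = 0.5000 ms
Rounded to 2 dp = 0.50 ms

0.50


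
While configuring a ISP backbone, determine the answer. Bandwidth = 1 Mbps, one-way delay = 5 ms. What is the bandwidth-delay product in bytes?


Given: bandwidth = 1 Mbps, delay = 5 ms
BDP in bits = 1 * 10^6 * 5 / 1000
BDP in bits = 5000
BDP in bytes = 5000 / 8 = 625

625


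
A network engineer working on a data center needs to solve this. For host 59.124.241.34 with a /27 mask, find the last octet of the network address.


Given: IP = 59.124.241.34, prefix = /27
Subnet mask = 255.255.255.224
Last octet of IP: 34
Last octet of mask: 224
Network last octet = 34 AND 224 = 32

32


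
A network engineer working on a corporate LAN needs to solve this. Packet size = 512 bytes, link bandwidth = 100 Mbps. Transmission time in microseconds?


Given: packet = 512 bytes, bandwidth = 100 Mbps
Packet in bits = 512 * 8 = 4096 bits
Bandwidth = 100 * 10^6 = 100000000 bps
Time = 4096 / 100000000 seconds
Time in us = 4096 * 10^6 / 100000000 = 40.96

40.96


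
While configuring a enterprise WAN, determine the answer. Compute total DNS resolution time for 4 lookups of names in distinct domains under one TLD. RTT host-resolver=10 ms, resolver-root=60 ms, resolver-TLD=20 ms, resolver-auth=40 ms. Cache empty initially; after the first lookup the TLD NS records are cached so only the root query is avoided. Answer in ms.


Lookup 1 (cold cache): local + root + TLD + auth = 10 + 60 + 20 + 40 = 130 ms
Lookups 2..4 (TLD NS cached -> skip root; new domain -> still ask TLD and auth): local + TLD + auth = 10 + 20 + 40 = 70 ms each
Remaining 3 lookups: 3 * 70 = 210 ms
Total = 130 + 210 = 340 ms

340


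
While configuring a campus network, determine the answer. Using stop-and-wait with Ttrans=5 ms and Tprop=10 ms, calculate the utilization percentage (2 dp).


Given: Ttrans = 5 ms, Tprop = 10 ms
RTT = 2 * Tprop = 2 * 10 = 20 ms
U = Ttrans / (Ttrans + RTT)
U = 5 / (5 + 20)
U = 5 / 25 = 0.2
U% = 20.00%

20.00


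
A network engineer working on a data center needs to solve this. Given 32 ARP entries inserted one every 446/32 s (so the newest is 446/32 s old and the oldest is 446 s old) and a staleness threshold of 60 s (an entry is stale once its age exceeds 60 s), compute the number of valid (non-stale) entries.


Ages are k * 446/32 s for k = 1..32 (spacing = 13.9375 s).
Entry k is valid iff k * 446/32 <= 60 iff k <= 32 * 60 / 446 = 4.3049
n_valid = floor(4.3049) = 4
(n_stale = 32 - 4 = 28)

4


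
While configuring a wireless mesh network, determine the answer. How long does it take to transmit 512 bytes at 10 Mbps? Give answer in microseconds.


Given: packet = 512 bytes, bandwidth = 10 Mbps
Packet in bits = 512 * 8 = 4096 bits
Bandwidth = 10 * 10^6 = 10000000 bps
Time = 4096 / 10000000 seconds
Time in us = 4096 * 10^6 / 10000000 = 409.6

409.6


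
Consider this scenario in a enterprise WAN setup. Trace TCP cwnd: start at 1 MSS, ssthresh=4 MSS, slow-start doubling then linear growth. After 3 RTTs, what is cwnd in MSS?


RTT 0: cwnd = 1 MSS (initial)
RTT 1: cwnd = 2 MSS (slow start, doubled)
RTT 2: cwnd = 4 MSS (slow start, doubled)
RTT 3: cwnd = 5 MSS (congestion avoidance, +1)

5


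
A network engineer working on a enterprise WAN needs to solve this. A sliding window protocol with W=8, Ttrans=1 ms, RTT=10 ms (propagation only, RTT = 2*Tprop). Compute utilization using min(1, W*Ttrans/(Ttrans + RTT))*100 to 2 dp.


Given: W = 8, Ttrans = 1 ms, RTT = 10 ms (= 2 * Tprop, Tprop = 5 ms)
Cycle time = Ttrans + RTT = 1 + 10 = 11 ms (first packet sent until its ACK returns)
W * Ttrans = 8 * 1 = 8 ms of sending per cycle
W * Ttrans / (Ttrans + RTT) = 8 / 11 = 0.727273
U = min(1, 0.727273) = 0.727273
U% = 72.73%

72.73


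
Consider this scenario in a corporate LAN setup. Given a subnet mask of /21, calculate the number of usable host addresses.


Given: subnet mask /21
Host bits = 32 - 21 = 11
Total addresses = 2^11 = 2048
Usable hosts = 2048 - 2 (network + broadcast) = 2046

2046


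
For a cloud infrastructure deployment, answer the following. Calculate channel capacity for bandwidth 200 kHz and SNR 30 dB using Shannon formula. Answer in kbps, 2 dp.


Given: B = 200 kHz, SNR = 30 dB
SNR linear = 10^(30/10) = 1000
1 + SNR = 1001
log2(1001) = 9.9672262588
C = 200 * 1000 * 9.9672262588 = 1993445.2518 bps
C = 1993.445252 kbps -> 1993.45 kbps (2 dp)

1993.45


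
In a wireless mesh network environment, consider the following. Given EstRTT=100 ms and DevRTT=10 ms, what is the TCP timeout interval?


Given: EstRTT = 100 ms, DevRTT = 10 ms
Timeout = EstRTT + 4 * DevRTT
4 * DevRTT = 4 * 10 = 40
Timeout = 100 + 40 = 140 ms

140


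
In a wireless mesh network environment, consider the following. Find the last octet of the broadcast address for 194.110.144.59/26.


Given: IP = 194.110.144.59, prefix = /26
Host bits = 32 - 26 = 6
Network last octet = 59 AND mask = 0
Host part size = 2^6 - 1 = 63
Broadcast last octet = 0 OR 63 = 63

63


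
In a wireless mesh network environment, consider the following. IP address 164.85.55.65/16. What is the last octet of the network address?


Given: IP = 164.85.55.65, prefix = /16
Subnet mask = 255.255.0.0
Last octet of IP: 65
Last octet of mask: 0
Network last octet = 65 AND 0 = 0

0


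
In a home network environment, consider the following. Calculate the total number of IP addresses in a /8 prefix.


Given: CIDR prefix /8
Host bits = 32 - 8 = 24
Total addresses = 2^24 = 16777216

16777216


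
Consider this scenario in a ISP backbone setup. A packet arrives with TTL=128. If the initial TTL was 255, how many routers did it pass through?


Given: initial TTL = 255, received TTL = 128
Hops = initial TTL - received TTL
Hops = 255 - 128 = 127

127


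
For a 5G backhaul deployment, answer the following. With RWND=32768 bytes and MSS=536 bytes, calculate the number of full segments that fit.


Given: RWND = 32768 bytes, MSS = 536 bytes
Full segments = floor(RWND / MSS)
Full segments = floor(32768 / 536)
Full segments = floor(61.1343) = 61

61


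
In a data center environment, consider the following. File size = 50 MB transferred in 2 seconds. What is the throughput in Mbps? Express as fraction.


Given: file = 50 MB, time = 2 s
File in Mb = 50 * 8 = 400 Mb
Throughput = 400 / 2 Mbps
Throughput = 200 Mbps

200


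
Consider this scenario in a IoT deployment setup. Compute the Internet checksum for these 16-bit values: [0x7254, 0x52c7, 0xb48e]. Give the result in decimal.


Given words: [0x7254, 0x52c7, 0xb48e]
Step 1: Sum all words
Raw sum = 29268 + 21191 + 46222 = 96681
Step 2: Fold carry: (31145 + 1) = 31146
One's complement = ~31146 & 0xFFFF = 34389

34389


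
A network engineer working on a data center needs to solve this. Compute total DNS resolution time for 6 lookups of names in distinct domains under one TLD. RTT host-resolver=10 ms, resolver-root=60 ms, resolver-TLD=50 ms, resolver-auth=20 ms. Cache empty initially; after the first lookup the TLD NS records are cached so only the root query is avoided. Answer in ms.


Lookup 1 (cold cache): local + root + TLD + auth = 10 + 60 + 50 + 20 = 140 ms
Lookups 2..6 (TLD NS cached -> skip root; new domain -> still ask TLD and auth): local + TLD + auth = 10 + 50 + 20 = 80 ms each
Remaining 5 lookups: 5 * 80 = 400 ms
Total = 140 + 400 = 540 ms

540


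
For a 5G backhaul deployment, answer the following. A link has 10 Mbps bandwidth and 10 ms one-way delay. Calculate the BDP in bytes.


Given: bandwidth = 10 Mbps, delay = 10 ms
BDP in bits = 10 * 10^6 * 10 / 1000
BDP in bits = 100000
BDP in bytes = 100000 / 8 = 12500

12500


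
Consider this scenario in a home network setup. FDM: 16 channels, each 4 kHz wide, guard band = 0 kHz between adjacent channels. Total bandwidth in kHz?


Given: 16 channels, 4 kHz each, guard = 0 kHz
Channel bandwidth = 16 * 4 = 64 kHz
Guard bands = 15 gaps * 0 kHz = 0 kHz
Total = 64 + 0 = 64 kHz

64


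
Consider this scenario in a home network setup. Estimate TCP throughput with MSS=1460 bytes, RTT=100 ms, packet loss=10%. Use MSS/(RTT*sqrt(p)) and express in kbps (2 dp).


Given: MSS = 1460 bytes, RTT = 100 ms, loss = 10%
RTT in seconds = 100 / 1000 = 0.1
Loss rate = 10% = 0.1
sqrt(loss) = sqrt(0.1) = 0.316227766017
Throughput (bytes/s) = 1460 / (0.1 * 0.316227766017) = 46169.2538
Throughput (kbps) = 46169.2538 * 8 / 1000 = 369.354031 -> 369.35 kbps (2 dp)

369.35


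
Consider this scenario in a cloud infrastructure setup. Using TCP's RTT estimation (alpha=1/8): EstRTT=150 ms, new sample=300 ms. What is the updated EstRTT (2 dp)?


Given: EstRTT = 150 ms, SampleRTT = 300 ms, alpha = 1/8
New EstRTT = (1 - alpha) * EstRTT + alpha * SampleRTT
(7/8) * 150 = 131.25
(1/8) * 300 = 37.5
New EstRTT = 131.25 + 37.5 = 168.75 ms -> 168.75 ms (2 dp)

168.75


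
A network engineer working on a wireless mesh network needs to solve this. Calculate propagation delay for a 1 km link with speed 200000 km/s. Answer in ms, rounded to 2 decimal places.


Given: distance = 1 km, speed = 200000 km/s
Delay = distance / speed = 1 / 200000 seconds
Delay in ms = 1 * 1000 / 200000
Delay = 0.0050 ms
Rounded to 2 dp = 0.01 ms

0.01


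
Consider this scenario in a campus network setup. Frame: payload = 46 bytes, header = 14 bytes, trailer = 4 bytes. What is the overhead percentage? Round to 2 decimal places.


Given: payload = 46 B, header = 14 B, trailer = 4 B
Overhead bytes = header + trailer = 14 + 4 = 18
Total frame = payload + overhead = 46 + 18 = 64
Overhead % = 18 / 64 * 100 = 28.1250% -> 28.13% (2 dp)

28.13


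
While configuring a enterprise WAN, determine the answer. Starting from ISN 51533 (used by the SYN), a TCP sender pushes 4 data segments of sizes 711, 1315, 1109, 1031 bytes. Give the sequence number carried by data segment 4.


The SYN occupies sequence number ISN = 51533, so the first data byte is ISN + 1 = 51534.
SEQ of data segment i = (ISN + 1) + sum of payload sizes of segments 1..i-1.
Segment 1: SEQ = 51534, payload = 711 bytes
Segment 2: SEQ = 52245, payload = 1315 bytes
Segment 3: SEQ = 53560, payload = 1109 bytes
Segment 4: SEQ = 54669, payload = 1031 bytes
SEQ of segment 4 = 51534 + 711 + 1315 + 1109 = 54669

54669


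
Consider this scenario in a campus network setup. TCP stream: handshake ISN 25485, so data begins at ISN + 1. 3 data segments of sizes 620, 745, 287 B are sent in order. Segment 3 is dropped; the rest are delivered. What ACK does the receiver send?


SYN uses sequence number 25485; first data byte = ISN + 1 = 25486.
Segment 1: SEQ = 25486, len = 620 B, covers [25486, 26105]
Segment 2: SEQ = 26106, len = 745 B, covers [26106, 26850]
Segment 3: SEQ = 26851, len = 287 B, covers [26851, 27137] [LOST]
In-order data received: bytes [25486, 26850] (segments 1..2).
Segment 3 missing -> gap begins at byte 26851.
Cumulative ACK = next expected in-order byte = 25486 + 620 + 745 = 26851

26851


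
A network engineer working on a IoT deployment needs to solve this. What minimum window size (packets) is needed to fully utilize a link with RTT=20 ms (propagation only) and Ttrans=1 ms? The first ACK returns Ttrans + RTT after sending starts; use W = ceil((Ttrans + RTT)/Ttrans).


Given: Ttrans = 1 ms, RTT = 20 ms (= 2 * Tprop, Tprop = 10 ms)
Time until first ACK returns = Ttrans + RTT = 1 + 20 = 21 ms
Need W * Ttrans >= Ttrans + RTT  ->  W >= (Ttrans + RTT) / Ttrans
(Ttrans + RTT) / Ttrans = 21 / 1 = 21
W_min = ceil(21) = 21

21


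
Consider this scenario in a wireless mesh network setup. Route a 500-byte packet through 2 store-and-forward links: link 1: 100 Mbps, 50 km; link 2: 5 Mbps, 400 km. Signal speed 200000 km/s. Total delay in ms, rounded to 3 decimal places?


Packet = 500 bytes = 4000 bits. Store-and-forward: sum (t_trans + t_prop) per link.
Link 1: t_trans = 4000/(100*10^6) s = 0.0400 ms; t_prop = 50/200000 s = 0.2500 ms; subtotal = 0.2900 ms
Link 2: t_trans = 4000/(5*10^6) s = 0.8000 ms; t_prop = 400/200000 s = 2.0000 ms; subtotal = 2.8000 ms
End-to-end = 0.2900 + 2.8000 = 3.0900 ms -> 3.090 ms (3 dp)

3.090


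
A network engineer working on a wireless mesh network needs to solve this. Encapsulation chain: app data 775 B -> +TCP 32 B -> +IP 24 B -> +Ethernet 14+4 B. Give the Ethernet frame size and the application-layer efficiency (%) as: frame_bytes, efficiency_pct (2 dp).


TCP segment = 775 + 32 = 807 B
IP packet = 807 + 24 = 831 B
Ethernet frame = 831 + 14 + 4 = 849 B
Efficiency = app / frame = 775 / 849 = 0.912839 = 91.2839% -> 91.28% (2 dp)

849, 91.28


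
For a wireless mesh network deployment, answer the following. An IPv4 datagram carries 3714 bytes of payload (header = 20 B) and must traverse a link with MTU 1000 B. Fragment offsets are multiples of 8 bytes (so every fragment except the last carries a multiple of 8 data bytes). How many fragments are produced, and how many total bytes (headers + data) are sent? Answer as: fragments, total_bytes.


Max data per non-final fragment = floor((MTU - header)/8)*8 = floor((1000 - 20)/8)*8 = floor(980/8)*8 = 976 B
Final fragment needs no 8-byte alignment: it can carry up to MTU - header = 980 B
Non-final fragments needed = ceil((payload - 980) / 976) = ceil(2734/976) = ceil(2.8012) = 3
Number of fragments = 3 + 1 = 4
Fragment sizes (data): 3 * 976 B + 786 B (last, 786 <= 980 OK)
Total bytes sent = payload + n_frags * header = 3714 + 4*20 = 3714 + 80 = 3794 B

4, 3794


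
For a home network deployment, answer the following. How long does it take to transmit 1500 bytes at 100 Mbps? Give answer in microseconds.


Given: packet = 1500 bytes, bandwidth = 100 Mbps
Packet in bits = 1500 * 8 = 12000 bits
Bandwidth = 100 * 10^6 = 100000000 bps
Time = 12000 / 100000000 seconds
Time in us = 12000 * 10^6 / 100000000 = 120

120


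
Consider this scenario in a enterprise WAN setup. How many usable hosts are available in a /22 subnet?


Given: subnet mask /22
Host bits = 32 - 22 = 10
Total addresses = 2^10 = 1024
Usable hosts = 1024 - 2 (network + broadcast) = 1022

1022


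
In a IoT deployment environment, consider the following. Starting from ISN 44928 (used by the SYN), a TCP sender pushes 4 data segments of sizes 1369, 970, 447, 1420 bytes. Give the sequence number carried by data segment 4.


The SYN occupies sequence number ISN = 44928, so the first data byte is ISN + 1 = 44929.
SEQ of data segment i = (ISN + 1) + sum of payload sizes of segments 1..i-1.
Segment 1: SEQ = 44929, payload = 1369 bytes
Segment 2: SEQ = 46298, payload = 970 bytes
Segment 3: SEQ = 47268, payload = 447 bytes
Segment 4: SEQ = 47715, payload = 1420 bytes
SEQ of segment 4 = 44929 + 1369 + 970 + 447 = 47715

47715


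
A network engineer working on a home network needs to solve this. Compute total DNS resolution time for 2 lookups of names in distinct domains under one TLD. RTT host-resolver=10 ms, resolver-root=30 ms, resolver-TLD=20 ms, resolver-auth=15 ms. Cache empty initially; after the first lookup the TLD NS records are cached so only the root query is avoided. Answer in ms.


Lookup 1 (cold cache): local + root + TLD + auth = 10 + 30 + 20 + 15 = 75 ms
Lookups 2..2 (TLD NS cached -> skip root; new domain -> still ask TLD and auth): local + TLD + auth = 10 + 20 + 15 = 45 ms each
Remaining 1 lookups: 1 * 45 = 45 ms
Total = 75 + 45 = 120 ms

120


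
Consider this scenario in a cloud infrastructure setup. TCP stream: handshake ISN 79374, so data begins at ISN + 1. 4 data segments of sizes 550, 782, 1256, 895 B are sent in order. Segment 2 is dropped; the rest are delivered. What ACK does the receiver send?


SYN uses sequence number 79374; first data byte = ISN + 1 = 79375.
Segment 1: SEQ = 79375, len = 550 B, covers [79375, 79924]
Segment 2: SEQ = 79925, len = 782 B, covers [79925, 80706] [LOST]
Segment 3: SEQ = 80707, len = 1256 B, covers [80707, 81962]
Segment 4: SEQ = 81963, len = 895 B, covers [81963, 82857]
In-order data received: bytes [79375, 79924] (segments 1..1).
Segment 2 missing -> gap begins at byte 79925; later segments buffered out of order.
Cumulative ACK = next expected in-order byte = 79375 + 550 = 79925

79925


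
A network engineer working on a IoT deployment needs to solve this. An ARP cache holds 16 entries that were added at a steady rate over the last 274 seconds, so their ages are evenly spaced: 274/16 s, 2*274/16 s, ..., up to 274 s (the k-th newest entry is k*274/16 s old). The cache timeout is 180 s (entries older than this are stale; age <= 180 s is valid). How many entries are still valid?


Ages are k * 274/16 s for k = 1..16 (spacing = 17.1250 s).
Entry k is valid iff k * 274/16 <= 180 iff k <= 16 * 180 / 274 = 10.5109
n_valid = floor(10.5109) = 10
(n_stale = 16 - 10 = 6)

10


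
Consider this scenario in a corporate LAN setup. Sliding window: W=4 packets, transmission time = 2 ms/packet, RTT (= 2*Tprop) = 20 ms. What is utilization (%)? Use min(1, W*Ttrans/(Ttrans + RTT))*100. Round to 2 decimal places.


Given: W = 4, Ttrans = 2 ms, RTT = 20 ms (= 2 * Tprop, Tprop = 10 ms)
Cycle time = Ttrans + RTT = 2 + 20 = 22 ms (first packet sent until its ACK returns)
W * Ttrans = 4 * 2 = 8 ms of sending per cycle
W * Ttrans / (Ttrans + RTT) = 8 / 22 = 0.363636
U = min(1, 0.363636) = 0.363636
U% = 36.36%

36.36


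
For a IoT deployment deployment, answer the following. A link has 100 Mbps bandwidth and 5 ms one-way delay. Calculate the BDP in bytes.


Given: bandwidth = 100 Mbps, delay = 5 ms
BDP in bits = 100 * 10^6 * 5 / 1000
BDP in bits = 500000
BDP in bytes = 500000 / 8 = 62500

62500


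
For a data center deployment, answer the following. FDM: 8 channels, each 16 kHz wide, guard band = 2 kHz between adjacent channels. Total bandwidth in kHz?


Given: 8 channels, 16 kHz each, guard = 2 kHz
Channel bandwidth = 8 * 16 = 128 kHz
Guard bands = 7 gaps * 2 kHz = 14 kHz
Total = 128 + 14 = 142 kHz

142


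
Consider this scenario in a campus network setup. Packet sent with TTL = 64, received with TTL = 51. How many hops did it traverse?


Given: initial TTL = 64, received TTL = 51
Hops = initial TTL - received TTL
Hops = 64 - 51 = 13

13


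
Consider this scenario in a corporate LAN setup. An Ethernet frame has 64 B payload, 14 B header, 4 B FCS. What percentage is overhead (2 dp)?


Given: payload = 64 B, header = 14 B, trailer = 4 B
Overhead bytes = header + trailer = 14 + 4 = 18
Total frame = payload + overhead = 64 + 18 = 82
Overhead % = 18 / 82 * 100 = 21.9512% -> 21.95% (2 dp)

21.95


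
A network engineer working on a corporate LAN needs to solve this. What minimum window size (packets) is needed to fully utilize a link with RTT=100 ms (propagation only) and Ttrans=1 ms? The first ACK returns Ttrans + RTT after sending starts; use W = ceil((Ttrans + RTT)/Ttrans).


Given: Ttrans = 1 ms, RTT = 100 ms (= 2 * Tprop, Tprop = 50 ms)
Time until first ACK returns = Ttrans + RTT = 1 + 100 = 101 ms
Need W * Ttrans >= Ttrans + RTT  ->  W >= (Ttrans + RTT) / Ttrans
(Ttrans + RTT) / Ttrans = 101 / 1 = 101
W_min = ceil(101) = 101

101


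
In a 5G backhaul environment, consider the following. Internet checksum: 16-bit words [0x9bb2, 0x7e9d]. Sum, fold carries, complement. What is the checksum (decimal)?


Given words: [0x9bb2, 0x7e9d]
Step 1: Sum all words
Raw sum = 39858 + 32413 = 72271
Step 2: Fold carry: (6735 + 1) = 6736
One's complement = ~6736 & 0xFFFF = 58799

58799
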